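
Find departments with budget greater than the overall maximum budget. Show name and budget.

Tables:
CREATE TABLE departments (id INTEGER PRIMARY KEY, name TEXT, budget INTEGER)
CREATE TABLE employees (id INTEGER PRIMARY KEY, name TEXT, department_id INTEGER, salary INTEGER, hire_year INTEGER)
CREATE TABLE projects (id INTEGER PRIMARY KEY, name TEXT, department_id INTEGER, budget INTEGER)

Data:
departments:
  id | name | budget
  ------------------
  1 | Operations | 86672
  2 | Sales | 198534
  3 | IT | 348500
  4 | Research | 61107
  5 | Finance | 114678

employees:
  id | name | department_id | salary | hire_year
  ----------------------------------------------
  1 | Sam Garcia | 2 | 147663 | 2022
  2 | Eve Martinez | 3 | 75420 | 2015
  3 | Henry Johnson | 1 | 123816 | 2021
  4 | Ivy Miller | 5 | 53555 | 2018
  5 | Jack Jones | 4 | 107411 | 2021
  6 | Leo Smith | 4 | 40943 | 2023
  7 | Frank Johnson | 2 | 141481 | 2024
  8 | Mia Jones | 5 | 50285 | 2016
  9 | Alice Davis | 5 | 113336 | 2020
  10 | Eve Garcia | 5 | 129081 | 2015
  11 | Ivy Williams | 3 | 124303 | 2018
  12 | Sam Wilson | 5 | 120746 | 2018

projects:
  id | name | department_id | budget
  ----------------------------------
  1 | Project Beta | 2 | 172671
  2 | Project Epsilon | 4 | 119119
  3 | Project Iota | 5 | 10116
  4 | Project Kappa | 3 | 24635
SELECT name, budget FROM departments WHERE budget > (SELECT MAX(budget) FROM departments)

Execution result:
(no rows)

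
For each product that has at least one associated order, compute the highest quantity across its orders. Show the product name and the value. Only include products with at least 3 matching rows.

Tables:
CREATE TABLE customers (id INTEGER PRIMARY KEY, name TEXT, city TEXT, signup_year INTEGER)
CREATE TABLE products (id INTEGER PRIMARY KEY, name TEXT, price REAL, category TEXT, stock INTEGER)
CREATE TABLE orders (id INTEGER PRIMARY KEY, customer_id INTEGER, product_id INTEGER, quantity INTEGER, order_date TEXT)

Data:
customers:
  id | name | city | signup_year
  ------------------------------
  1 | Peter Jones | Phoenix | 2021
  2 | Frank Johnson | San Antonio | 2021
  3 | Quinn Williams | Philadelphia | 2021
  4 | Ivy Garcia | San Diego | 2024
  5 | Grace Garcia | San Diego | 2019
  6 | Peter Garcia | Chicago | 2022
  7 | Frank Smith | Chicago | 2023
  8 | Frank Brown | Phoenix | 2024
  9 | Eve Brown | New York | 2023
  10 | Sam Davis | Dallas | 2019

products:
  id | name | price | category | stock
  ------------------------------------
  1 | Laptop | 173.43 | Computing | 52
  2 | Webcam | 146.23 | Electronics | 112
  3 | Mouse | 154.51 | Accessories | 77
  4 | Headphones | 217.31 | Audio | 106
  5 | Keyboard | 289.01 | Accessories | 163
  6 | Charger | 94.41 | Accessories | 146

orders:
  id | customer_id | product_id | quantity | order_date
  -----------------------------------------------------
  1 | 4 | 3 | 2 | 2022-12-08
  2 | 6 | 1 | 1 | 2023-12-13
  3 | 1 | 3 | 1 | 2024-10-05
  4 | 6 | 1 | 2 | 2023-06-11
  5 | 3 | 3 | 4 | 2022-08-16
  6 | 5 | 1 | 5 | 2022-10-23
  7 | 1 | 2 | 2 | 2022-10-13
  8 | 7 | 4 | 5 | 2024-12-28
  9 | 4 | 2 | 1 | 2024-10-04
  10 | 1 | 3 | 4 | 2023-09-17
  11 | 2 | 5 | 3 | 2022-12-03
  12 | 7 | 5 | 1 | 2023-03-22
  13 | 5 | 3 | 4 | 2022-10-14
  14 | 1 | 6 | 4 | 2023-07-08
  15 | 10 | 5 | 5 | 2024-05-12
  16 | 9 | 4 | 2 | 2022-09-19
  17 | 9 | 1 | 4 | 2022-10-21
SELECT p.name, MAX(c.quantity) AS max_quantity FROM orders c JOIN products p ON c.product_id = p.id GROUP BY p.id, p.name HAVING COUNT(*) >= 3

Execution result:
name | max_quantity
Laptop | 5
Mouse | 4
Keyboard | 5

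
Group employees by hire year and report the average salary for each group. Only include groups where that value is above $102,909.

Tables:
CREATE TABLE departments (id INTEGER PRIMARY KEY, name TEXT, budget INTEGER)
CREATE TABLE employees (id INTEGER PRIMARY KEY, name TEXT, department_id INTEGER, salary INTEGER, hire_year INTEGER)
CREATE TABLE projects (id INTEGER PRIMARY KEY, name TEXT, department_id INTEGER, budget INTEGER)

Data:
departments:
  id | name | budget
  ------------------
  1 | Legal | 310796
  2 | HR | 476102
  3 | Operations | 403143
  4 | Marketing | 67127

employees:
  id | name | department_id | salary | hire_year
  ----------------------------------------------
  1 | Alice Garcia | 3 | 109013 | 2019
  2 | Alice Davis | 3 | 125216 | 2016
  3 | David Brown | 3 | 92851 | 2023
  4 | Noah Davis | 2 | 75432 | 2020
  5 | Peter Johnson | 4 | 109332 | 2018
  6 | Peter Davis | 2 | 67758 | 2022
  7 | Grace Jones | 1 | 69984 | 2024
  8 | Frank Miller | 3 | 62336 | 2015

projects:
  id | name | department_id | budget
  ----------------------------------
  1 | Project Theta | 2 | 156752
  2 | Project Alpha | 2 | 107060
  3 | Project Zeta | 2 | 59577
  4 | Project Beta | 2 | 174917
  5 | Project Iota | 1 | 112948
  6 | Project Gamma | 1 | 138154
SELECT hire_year, AVG(salary) AS avg_salary FROM employees GROUP BY hire_year HAVING AVG(salary) > 102909

Execution result:
hire_year | avg_salary
2016 | 125216.00
2018 | 109332.00
2019 | 109013.00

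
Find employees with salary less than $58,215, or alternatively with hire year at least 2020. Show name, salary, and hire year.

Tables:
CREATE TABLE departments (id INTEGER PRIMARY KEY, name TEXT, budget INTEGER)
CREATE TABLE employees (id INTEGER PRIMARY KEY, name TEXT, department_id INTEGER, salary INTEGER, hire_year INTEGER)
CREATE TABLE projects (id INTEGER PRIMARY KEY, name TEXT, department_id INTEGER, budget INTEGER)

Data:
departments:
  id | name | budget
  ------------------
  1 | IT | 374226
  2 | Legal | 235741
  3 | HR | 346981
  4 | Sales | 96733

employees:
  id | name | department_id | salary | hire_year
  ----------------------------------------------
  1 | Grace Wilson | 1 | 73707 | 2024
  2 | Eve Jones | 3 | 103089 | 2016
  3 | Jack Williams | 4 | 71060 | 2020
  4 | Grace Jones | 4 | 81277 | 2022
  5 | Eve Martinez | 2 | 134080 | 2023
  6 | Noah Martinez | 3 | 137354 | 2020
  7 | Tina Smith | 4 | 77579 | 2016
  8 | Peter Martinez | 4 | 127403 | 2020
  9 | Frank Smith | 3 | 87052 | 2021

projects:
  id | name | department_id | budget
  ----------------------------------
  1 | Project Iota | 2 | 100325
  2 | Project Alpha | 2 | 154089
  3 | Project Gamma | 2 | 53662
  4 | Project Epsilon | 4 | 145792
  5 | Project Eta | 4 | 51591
SELECT name, salary, hire_year FROM employees WHERE salary < 58215 OR hire_year >= 2020

Execution result:
name | salary | hire_year
Grace Wilson | 73707 | 2024
Jack Williams | 71060 | 2020
Grace Jones | 81277 | 2022
Eve Martinez | 134080 | 2023
Noah Martinez | 137354 | 2020
Peter Martinez | 127403 | 2020
Frank Smith | 87052 | 2021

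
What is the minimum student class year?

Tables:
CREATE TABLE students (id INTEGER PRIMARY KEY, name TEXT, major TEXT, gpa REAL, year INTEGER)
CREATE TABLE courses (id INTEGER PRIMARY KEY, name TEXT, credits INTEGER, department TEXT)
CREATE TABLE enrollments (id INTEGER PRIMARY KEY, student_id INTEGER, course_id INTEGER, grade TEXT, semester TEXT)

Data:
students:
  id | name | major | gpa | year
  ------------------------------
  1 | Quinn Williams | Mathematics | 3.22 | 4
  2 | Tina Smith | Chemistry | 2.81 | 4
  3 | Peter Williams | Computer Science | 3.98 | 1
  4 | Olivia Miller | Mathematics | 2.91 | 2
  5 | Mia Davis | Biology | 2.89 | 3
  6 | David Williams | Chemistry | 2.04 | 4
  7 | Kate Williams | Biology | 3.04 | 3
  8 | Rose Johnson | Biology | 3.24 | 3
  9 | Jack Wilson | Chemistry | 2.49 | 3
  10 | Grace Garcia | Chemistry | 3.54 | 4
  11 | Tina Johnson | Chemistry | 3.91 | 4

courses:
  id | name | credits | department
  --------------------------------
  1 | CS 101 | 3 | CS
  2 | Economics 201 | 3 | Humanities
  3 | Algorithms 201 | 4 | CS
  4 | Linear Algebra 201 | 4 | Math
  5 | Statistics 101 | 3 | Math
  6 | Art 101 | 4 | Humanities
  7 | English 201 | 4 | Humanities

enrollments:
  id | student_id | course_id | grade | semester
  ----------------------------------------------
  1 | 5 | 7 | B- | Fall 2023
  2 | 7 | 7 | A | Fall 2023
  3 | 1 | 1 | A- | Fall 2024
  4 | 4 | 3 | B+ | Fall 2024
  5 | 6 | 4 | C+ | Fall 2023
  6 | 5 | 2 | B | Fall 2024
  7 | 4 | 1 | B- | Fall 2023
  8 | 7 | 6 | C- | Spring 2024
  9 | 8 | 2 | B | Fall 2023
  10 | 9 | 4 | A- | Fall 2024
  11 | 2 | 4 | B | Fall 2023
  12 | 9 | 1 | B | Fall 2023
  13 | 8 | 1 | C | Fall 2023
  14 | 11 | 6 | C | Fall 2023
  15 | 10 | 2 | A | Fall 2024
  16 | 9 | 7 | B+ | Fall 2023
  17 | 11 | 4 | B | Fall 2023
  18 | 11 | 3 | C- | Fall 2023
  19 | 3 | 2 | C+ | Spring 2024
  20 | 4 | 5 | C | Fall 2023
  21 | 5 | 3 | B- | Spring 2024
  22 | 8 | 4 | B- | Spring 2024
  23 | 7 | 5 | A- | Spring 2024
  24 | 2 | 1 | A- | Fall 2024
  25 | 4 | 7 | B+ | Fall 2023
SELECT MIN(year) FROM students

Execution result:
1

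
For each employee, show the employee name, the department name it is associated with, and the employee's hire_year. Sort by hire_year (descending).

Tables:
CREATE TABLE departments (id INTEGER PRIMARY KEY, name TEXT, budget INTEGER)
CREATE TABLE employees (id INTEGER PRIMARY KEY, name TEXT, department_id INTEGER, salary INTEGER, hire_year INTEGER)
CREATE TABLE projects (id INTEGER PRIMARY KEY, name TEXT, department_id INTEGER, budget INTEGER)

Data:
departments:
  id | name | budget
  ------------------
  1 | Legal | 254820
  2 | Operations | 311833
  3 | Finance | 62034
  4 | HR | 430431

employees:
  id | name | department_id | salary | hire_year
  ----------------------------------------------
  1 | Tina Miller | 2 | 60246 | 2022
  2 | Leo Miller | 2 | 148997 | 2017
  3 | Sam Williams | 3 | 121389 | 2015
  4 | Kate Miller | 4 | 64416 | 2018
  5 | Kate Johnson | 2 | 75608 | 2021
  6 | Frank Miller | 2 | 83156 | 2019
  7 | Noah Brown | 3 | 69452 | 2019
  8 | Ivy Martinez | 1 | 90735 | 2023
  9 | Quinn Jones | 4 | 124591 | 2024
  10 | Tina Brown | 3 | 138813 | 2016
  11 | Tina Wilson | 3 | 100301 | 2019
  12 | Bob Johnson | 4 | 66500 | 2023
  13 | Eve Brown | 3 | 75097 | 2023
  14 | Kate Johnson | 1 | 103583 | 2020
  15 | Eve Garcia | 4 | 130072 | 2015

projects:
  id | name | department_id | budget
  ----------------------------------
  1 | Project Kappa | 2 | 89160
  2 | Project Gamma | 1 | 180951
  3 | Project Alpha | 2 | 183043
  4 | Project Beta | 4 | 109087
SELECT c.name, p.name AS department, c.hire_year FROM employees c JOIN departments p ON c.department_id = p.id ORDER BY c.hire_year DESC

Execution result:
name | department | hire_year
Quinn Jones | HR | 2024
Ivy Martinez | Legal | 2023
Bob Johnson | HR | 2023
Eve Brown | Finance | 2023
Tina Miller | Operations | 2022
Kate Johnson | Operations | 2021
Kate Johnson | Legal | 2020
Frank Miller | Operations | 2019
Noah Brown | Finance | 2019
Tina Wilson | Finance | 2019
Kate Miller | HR | 2018
Leo Miller | Operations | 2017
Tina Brown | Finance | 2016
Sam Williams | Finance | 2015
Eve Garcia | HR | 2015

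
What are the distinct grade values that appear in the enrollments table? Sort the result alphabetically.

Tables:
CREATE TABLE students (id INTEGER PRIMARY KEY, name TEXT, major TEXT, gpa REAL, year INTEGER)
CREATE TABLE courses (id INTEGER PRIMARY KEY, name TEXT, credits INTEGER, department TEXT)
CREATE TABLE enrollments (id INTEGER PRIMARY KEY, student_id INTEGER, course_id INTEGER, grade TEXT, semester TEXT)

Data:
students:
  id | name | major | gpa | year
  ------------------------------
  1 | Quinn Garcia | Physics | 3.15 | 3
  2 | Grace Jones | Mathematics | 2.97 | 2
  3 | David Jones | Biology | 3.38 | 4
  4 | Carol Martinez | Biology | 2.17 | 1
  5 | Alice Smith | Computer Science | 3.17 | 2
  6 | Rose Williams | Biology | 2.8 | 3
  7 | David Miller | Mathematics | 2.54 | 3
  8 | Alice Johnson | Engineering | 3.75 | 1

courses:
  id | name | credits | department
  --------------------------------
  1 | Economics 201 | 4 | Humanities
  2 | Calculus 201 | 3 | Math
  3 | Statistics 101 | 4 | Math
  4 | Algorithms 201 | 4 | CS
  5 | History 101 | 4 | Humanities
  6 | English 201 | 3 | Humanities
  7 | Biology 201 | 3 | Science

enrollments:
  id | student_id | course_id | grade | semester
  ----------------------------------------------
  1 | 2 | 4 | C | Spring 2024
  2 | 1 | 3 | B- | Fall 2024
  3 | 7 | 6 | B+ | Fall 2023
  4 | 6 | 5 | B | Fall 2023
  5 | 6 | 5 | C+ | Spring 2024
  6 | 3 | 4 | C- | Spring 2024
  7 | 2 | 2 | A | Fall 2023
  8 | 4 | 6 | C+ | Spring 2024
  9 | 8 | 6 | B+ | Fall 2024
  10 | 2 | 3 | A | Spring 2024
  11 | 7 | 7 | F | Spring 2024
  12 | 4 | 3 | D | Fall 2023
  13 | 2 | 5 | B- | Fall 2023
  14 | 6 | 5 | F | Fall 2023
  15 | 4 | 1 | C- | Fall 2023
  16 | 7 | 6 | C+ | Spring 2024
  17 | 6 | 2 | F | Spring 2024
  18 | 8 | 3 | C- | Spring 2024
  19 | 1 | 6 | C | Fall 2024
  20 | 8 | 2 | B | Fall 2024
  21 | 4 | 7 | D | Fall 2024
SELECT DISTINCT grade FROM enrollments ORDER BY grade

Execution result:
grade
A
B
B+
B-
C
C+
C-
D
F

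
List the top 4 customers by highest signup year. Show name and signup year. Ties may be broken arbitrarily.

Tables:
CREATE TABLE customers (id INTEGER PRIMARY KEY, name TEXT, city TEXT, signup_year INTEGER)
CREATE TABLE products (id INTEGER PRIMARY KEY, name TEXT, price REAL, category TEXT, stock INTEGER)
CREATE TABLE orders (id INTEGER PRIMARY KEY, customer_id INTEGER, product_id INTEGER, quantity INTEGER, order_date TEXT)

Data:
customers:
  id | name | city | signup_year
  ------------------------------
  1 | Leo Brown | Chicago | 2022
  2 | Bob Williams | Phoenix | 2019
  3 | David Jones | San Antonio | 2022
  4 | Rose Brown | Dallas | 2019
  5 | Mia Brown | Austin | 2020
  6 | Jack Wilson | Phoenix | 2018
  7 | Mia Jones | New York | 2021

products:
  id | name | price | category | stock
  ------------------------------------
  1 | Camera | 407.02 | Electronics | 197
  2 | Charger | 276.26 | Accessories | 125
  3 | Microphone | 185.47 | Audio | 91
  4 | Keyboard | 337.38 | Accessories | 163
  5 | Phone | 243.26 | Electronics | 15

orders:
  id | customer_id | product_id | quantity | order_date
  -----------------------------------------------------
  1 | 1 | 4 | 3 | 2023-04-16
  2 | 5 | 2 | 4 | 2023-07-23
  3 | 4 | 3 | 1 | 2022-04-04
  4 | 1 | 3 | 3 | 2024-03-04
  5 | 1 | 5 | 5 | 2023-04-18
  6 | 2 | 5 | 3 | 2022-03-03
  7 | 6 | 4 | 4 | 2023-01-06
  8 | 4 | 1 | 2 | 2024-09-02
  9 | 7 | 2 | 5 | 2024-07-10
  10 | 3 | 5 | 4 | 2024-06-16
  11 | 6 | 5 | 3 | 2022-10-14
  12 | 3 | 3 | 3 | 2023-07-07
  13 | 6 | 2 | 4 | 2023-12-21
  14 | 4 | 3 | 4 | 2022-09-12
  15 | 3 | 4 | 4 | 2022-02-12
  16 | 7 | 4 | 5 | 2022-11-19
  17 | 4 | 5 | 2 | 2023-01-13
SELECT name, signup_year FROM customers ORDER BY signup_year DESC LIMIT 4

Execution result:
name | signup_year
Leo Brown | 2022
David Jones | 2022
Mia Jones | 2021
Mia Brown | 2020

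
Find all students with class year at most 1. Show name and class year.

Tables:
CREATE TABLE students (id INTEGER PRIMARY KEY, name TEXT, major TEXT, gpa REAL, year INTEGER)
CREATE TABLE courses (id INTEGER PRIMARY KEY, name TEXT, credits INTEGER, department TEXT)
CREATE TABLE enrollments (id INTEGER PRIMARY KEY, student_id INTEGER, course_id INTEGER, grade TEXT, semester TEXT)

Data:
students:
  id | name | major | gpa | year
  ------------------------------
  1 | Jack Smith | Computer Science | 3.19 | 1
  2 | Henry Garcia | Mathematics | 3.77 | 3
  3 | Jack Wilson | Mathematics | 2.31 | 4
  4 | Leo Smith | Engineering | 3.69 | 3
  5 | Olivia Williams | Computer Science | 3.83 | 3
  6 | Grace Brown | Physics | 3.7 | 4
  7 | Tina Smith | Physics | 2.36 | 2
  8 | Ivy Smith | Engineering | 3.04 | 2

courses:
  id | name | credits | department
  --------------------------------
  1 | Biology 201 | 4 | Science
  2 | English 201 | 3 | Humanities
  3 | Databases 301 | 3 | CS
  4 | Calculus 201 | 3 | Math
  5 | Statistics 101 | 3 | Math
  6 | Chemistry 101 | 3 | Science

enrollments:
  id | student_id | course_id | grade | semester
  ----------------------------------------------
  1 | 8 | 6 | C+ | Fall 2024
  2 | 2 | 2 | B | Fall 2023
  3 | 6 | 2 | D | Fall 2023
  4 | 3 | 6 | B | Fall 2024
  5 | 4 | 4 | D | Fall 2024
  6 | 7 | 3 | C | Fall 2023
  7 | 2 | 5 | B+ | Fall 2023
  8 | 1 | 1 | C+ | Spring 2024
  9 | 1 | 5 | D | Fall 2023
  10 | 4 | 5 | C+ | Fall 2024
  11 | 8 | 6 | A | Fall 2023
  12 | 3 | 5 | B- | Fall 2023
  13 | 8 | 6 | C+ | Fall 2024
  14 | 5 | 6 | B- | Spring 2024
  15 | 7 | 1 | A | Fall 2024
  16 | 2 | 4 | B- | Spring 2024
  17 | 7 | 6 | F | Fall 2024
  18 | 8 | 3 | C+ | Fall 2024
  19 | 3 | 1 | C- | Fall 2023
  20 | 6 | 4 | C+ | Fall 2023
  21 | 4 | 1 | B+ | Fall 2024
SELECT name, year FROM students WHERE year <= 1

Execution result:
name | year
Jack Smith | 1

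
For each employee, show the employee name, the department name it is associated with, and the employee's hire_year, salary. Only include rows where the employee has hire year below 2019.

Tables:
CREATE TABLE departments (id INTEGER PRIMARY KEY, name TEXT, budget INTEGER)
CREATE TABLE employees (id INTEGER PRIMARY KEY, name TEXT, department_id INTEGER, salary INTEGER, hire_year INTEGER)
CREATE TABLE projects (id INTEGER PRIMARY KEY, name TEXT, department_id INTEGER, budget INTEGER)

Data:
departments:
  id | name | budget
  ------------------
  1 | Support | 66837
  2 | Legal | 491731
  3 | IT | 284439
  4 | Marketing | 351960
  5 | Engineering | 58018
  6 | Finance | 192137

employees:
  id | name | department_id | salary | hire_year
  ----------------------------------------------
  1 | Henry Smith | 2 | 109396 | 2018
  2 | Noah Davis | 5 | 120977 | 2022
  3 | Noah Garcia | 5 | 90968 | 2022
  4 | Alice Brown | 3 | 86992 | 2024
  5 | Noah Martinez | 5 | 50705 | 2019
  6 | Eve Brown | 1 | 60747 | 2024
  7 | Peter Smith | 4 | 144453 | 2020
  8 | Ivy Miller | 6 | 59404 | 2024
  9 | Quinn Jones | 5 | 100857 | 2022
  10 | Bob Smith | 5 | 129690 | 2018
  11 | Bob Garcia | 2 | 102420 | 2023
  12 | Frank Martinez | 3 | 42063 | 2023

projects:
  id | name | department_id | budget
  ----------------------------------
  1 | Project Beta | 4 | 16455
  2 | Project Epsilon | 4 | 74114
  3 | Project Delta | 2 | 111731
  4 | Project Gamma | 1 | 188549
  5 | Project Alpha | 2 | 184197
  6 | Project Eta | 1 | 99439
SELECT c.name, p.name AS department, c.hire_year, c.salary FROM employees c JOIN departments p ON c.department_id = p.id WHERE c.hire_year < 2019

Execution result:
name | department | hire_year | salary
Henry Smith | Legal | 2018 | 109396
Bob Smith | Engineering | 2018 | 129690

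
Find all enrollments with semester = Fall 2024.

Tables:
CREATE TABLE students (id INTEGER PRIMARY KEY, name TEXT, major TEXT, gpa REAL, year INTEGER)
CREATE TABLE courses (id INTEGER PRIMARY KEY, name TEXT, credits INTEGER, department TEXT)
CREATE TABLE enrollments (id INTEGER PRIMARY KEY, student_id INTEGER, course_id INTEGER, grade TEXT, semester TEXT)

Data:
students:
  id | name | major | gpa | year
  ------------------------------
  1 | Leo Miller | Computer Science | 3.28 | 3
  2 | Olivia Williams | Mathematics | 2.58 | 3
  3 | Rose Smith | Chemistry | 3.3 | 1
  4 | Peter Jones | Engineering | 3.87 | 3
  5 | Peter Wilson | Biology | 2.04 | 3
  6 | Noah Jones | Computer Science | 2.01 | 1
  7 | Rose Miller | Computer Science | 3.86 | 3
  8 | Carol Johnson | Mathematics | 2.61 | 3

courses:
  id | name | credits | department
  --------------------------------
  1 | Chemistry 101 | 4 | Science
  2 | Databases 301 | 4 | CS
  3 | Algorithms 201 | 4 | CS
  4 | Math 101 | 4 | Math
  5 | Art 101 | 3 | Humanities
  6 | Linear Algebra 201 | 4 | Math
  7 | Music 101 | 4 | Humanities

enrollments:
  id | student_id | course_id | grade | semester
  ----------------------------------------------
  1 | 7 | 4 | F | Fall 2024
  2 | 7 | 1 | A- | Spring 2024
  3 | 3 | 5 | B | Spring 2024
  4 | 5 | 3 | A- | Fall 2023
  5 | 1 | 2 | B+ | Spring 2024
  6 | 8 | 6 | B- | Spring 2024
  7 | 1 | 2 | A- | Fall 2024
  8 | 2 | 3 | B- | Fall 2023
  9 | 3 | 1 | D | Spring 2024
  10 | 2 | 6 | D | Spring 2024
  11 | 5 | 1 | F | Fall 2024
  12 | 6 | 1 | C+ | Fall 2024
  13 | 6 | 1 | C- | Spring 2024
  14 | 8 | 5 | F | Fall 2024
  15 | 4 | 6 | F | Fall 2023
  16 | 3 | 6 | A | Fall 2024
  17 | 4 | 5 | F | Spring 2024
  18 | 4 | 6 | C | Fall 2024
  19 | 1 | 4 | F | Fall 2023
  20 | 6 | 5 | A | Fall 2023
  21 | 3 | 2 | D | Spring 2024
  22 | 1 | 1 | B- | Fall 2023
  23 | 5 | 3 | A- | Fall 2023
SELECT id, semester FROM enrollments WHERE semester = 'Fall 2024'

Execution result:
id | semester
1 | Fall 2024
7 | Fall 2024
11 | Fall 2024
12 | Fall 2024
14 | Fall 2024
16 | Fall 2024
18 | Fall 2024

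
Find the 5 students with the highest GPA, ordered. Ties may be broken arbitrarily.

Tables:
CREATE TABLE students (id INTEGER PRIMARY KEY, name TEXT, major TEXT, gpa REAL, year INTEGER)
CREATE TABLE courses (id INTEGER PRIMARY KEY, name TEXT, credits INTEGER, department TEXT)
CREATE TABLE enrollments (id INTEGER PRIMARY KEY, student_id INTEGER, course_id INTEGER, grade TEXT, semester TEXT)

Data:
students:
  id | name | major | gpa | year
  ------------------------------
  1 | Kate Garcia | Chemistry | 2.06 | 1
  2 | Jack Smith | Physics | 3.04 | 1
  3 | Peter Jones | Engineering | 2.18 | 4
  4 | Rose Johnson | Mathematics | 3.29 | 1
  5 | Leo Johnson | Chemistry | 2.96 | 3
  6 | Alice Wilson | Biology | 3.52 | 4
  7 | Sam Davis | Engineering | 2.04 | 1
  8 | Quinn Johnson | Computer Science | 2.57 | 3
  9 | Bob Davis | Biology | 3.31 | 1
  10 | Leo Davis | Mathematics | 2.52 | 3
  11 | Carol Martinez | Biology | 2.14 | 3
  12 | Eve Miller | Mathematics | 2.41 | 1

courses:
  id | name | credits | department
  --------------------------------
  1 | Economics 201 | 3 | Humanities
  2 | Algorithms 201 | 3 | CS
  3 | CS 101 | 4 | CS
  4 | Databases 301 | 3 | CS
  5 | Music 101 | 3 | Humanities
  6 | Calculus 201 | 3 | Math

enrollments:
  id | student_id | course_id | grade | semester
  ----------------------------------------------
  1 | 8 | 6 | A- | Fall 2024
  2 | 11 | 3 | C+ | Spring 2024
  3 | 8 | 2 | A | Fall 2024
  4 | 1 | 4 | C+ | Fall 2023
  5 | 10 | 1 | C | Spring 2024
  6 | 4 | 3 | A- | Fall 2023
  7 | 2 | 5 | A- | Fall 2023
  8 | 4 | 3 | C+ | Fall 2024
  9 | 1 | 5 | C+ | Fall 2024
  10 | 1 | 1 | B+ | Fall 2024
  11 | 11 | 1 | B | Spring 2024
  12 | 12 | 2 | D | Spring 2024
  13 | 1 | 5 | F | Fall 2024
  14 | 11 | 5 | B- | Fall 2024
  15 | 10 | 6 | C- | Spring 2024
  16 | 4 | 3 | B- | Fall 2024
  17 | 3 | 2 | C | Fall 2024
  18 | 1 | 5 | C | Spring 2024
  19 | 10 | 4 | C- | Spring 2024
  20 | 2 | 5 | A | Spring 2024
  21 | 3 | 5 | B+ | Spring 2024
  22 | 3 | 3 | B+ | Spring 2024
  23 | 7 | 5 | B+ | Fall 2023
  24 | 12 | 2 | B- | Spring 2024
SELECT name, gpa FROM students ORDER BY gpa DESC LIMIT 5

Execution result:
name | gpa
Alice Wilson | 3.52
Bob Davis | 3.31
Rose Johnson | 3.29
Jack Smith | 3.04
Leo Johnson | 2.96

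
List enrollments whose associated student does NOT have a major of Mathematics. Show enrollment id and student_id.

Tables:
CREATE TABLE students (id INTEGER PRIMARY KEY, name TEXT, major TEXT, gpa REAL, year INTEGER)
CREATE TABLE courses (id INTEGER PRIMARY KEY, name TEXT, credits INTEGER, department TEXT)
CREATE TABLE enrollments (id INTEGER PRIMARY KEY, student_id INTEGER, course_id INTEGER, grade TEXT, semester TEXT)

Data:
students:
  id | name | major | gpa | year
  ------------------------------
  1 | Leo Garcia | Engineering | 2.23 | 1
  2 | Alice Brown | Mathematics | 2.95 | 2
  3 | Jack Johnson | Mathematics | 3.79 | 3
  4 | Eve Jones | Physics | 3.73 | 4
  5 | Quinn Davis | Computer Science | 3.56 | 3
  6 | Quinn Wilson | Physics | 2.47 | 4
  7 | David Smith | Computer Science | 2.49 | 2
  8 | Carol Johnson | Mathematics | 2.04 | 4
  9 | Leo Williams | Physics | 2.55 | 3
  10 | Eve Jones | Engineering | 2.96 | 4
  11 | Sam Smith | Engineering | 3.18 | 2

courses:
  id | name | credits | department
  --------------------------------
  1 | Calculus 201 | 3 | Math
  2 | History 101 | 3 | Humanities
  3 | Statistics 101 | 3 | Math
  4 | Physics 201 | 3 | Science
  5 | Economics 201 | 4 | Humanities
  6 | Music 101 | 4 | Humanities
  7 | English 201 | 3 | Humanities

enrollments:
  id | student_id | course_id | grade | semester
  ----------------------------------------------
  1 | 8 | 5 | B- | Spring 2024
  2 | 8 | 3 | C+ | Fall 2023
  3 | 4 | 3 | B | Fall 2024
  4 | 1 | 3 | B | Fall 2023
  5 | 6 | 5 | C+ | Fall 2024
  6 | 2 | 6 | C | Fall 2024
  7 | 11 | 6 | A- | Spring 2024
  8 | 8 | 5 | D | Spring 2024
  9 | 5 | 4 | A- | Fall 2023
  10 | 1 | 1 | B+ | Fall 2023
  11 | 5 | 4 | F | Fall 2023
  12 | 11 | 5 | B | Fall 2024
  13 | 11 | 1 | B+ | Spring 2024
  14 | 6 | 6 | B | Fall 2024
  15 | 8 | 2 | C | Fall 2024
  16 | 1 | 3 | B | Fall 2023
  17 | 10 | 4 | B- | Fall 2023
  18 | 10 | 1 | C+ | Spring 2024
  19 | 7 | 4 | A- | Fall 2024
SELECT id, student_id FROM enrollments WHERE student_id NOT IN (SELECT id FROM students WHERE major = 'Mathematics')

Execution result:
id | student_id
3 | 4
4 | 1
5 | 6
7 | 11
9 | 5
10 | 1
11 | 5
12 | 11
13 | 11
14 | 6
16 | 1
17 | 10
18 | 10
19 | 7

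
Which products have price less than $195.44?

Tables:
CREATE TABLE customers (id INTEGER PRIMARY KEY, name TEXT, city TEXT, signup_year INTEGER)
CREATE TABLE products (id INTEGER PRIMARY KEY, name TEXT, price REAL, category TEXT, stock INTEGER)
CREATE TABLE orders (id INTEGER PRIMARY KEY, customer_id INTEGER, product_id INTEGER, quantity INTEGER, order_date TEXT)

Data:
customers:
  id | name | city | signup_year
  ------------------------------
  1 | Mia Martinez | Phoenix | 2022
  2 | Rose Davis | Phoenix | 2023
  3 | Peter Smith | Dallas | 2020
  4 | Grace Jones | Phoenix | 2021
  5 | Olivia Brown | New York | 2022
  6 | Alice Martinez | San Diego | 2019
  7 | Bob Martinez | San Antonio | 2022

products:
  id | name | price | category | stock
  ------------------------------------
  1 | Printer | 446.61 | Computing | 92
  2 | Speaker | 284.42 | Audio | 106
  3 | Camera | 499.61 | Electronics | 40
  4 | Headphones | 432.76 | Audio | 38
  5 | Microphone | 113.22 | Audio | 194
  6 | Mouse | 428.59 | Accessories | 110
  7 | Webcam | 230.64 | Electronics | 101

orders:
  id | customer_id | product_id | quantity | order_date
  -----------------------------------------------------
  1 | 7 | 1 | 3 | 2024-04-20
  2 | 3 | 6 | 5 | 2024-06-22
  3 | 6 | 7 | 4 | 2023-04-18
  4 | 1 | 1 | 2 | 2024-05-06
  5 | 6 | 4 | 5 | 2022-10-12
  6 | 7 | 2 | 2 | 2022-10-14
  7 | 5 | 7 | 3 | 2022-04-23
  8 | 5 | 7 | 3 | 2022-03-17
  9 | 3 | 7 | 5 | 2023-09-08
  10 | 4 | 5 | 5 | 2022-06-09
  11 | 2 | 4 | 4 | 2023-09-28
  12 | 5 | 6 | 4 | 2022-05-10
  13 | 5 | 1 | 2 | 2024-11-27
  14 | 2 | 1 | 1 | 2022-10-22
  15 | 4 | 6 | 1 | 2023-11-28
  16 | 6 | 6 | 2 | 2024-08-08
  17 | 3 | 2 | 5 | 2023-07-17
SELECT name, price FROM products WHERE price < 195.44

Execution result:
name | price
Microphone | 113.22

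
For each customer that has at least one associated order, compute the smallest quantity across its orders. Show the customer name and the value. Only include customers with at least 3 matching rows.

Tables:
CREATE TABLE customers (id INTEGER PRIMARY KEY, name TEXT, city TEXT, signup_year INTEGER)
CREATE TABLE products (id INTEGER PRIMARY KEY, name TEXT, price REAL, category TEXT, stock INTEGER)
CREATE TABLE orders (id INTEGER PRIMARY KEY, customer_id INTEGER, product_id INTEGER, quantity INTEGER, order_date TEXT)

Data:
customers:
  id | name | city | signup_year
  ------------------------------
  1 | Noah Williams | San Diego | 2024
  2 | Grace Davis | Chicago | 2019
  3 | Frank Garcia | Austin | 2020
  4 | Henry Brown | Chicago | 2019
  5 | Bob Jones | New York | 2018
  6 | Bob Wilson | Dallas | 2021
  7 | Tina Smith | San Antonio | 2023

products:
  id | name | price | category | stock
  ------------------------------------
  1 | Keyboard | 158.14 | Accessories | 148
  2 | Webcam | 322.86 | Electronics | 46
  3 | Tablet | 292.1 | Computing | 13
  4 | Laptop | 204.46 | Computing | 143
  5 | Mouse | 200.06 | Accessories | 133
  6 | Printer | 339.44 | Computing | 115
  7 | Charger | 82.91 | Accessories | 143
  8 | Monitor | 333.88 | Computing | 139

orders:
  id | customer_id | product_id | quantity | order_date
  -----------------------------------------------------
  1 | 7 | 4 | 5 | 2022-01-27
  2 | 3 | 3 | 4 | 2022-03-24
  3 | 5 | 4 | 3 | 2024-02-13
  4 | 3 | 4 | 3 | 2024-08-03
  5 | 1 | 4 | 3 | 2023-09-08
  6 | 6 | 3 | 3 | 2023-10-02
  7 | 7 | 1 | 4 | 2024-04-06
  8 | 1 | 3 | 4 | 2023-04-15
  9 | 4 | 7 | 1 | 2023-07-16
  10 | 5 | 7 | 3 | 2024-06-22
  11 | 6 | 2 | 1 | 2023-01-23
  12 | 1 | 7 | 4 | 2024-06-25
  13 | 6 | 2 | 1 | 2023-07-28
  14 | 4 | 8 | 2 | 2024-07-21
SELECT p.name, MIN(c.quantity) AS min_quantity FROM orders c JOIN customers p ON c.customer_id = p.id GROUP BY p.id, p.name HAVING COUNT(*) >= 3

Execution result:
name | min_quantity
Noah Williams | 3
Bob Wilson | 1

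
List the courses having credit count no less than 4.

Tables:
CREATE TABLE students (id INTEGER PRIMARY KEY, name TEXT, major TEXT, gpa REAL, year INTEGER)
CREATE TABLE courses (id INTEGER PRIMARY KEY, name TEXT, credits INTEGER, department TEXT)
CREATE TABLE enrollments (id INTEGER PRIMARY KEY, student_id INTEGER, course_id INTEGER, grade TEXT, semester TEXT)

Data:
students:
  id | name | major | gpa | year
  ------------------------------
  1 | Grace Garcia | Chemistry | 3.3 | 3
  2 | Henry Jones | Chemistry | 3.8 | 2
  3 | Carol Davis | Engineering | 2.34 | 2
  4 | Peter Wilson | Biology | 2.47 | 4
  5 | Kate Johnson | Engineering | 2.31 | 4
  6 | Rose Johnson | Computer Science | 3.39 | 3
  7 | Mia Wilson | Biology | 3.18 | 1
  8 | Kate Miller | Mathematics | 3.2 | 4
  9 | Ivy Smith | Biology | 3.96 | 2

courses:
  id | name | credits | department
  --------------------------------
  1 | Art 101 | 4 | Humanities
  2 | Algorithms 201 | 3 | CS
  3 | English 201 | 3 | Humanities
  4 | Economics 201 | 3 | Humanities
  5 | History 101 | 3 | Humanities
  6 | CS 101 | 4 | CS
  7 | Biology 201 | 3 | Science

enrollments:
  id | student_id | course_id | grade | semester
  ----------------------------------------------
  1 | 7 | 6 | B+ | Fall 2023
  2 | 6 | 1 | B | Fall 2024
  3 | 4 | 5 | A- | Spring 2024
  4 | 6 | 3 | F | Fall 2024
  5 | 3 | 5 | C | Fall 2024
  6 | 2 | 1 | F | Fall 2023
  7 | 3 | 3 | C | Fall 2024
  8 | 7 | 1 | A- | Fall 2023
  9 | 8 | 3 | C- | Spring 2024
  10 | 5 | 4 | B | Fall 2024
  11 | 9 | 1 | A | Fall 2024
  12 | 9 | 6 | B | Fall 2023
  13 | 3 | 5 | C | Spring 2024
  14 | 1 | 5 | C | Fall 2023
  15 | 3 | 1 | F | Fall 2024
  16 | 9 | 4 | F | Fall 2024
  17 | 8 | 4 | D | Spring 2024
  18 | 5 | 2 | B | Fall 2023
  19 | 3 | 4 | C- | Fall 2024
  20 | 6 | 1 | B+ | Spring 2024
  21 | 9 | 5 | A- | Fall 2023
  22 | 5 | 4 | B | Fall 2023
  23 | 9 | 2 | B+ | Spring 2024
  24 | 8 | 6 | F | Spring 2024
SELECT name, credits FROM courses WHERE credits >= 4

Execution result:
name | credits
Art 101 | 4
CS 101 | 4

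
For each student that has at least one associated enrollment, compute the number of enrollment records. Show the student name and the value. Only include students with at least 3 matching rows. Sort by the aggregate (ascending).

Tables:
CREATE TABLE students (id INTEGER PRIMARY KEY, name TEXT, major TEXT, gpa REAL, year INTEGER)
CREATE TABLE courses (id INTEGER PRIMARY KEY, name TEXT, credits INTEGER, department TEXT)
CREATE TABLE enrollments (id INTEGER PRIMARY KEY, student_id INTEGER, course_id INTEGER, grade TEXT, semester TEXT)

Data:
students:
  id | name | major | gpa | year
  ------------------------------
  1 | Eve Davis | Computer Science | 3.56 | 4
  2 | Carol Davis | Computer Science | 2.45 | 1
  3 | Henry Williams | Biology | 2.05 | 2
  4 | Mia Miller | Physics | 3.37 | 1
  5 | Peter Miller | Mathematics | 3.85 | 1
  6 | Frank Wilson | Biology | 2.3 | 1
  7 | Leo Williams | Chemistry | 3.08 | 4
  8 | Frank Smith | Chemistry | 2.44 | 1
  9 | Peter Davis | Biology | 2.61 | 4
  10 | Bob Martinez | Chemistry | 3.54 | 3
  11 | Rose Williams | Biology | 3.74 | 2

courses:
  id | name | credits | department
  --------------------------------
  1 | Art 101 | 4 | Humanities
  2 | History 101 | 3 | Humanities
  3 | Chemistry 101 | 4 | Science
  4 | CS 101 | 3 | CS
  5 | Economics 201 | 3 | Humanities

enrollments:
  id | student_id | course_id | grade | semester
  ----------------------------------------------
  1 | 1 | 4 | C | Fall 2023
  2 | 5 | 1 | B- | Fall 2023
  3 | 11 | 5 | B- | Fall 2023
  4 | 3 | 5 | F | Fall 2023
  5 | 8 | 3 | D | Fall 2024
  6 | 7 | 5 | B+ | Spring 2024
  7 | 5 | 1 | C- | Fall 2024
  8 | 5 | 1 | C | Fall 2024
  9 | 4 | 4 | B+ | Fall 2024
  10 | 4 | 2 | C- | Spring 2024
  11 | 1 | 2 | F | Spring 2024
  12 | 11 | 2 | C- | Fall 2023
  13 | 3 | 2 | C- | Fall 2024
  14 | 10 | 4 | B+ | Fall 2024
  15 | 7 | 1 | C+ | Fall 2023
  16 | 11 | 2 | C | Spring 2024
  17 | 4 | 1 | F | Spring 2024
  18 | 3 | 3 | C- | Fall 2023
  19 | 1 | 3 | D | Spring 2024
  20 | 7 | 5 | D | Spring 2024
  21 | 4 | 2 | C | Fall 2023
SELECT p.name, COUNT(*) AS n FROM enrollments c JOIN students p ON c.student_id = p.id GROUP BY p.id, p.name HAVING COUNT(*) >= 3 ORDER BY n ASC

Execution result:
name | n
Eve Davis | 3
Henry Williams | 3
Peter Miller | 3
Leo Williams | 3
Rose Williams | 3
Mia Miller | 4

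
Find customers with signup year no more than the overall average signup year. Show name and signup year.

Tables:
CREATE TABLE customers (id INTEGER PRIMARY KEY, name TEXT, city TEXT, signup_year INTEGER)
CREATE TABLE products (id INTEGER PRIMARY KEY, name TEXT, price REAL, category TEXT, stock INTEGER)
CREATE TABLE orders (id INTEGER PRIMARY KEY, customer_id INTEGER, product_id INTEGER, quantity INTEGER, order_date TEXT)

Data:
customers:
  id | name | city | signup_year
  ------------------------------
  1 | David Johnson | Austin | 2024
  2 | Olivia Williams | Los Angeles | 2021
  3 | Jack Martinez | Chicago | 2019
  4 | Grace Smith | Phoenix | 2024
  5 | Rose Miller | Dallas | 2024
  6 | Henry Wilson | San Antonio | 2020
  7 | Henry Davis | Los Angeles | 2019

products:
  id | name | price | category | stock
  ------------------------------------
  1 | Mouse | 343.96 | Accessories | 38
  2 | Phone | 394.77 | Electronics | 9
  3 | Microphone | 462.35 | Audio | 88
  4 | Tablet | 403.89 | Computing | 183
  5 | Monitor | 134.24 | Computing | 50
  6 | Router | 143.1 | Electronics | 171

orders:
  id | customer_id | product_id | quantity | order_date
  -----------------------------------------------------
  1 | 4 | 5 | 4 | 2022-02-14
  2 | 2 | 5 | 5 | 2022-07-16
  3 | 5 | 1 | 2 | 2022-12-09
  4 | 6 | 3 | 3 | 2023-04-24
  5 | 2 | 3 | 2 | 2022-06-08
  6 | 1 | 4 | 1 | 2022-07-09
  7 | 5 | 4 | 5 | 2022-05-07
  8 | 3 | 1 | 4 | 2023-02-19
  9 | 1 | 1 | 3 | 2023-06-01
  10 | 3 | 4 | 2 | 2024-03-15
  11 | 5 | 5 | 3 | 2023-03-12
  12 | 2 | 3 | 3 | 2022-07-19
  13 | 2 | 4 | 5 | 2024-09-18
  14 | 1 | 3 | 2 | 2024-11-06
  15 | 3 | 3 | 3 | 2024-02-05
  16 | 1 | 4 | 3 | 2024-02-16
SELECT name, signup_year FROM customers WHERE signup_year <= (SELECT AVG(signup_year) FROM customers)

Execution result:
name | signup_year
Olivia Williams | 2021
Jack Martinez | 2019
Henry Wilson | 2020
Henry Davis | 2019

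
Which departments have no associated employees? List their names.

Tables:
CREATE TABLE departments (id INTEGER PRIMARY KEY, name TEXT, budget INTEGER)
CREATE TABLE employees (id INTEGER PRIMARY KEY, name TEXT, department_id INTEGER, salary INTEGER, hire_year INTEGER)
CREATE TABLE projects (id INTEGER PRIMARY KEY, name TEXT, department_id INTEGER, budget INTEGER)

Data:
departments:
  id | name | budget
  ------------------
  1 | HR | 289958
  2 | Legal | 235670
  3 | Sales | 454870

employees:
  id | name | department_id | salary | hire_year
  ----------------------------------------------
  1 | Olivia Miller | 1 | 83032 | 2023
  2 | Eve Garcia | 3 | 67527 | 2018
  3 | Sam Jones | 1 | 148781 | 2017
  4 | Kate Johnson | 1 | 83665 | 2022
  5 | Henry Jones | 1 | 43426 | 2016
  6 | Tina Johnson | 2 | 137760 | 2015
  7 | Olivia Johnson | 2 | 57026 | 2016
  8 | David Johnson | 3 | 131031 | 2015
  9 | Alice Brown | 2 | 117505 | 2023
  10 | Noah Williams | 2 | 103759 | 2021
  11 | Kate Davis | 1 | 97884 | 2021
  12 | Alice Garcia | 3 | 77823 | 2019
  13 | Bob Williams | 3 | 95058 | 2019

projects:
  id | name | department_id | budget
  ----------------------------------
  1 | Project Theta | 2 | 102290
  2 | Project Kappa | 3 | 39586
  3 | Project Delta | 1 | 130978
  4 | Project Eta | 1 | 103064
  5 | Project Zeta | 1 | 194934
SELECT p.name FROM departments p LEFT JOIN employees c ON c.department_id = p.id WHERE c.id IS NULL

Execution result:
(no rows)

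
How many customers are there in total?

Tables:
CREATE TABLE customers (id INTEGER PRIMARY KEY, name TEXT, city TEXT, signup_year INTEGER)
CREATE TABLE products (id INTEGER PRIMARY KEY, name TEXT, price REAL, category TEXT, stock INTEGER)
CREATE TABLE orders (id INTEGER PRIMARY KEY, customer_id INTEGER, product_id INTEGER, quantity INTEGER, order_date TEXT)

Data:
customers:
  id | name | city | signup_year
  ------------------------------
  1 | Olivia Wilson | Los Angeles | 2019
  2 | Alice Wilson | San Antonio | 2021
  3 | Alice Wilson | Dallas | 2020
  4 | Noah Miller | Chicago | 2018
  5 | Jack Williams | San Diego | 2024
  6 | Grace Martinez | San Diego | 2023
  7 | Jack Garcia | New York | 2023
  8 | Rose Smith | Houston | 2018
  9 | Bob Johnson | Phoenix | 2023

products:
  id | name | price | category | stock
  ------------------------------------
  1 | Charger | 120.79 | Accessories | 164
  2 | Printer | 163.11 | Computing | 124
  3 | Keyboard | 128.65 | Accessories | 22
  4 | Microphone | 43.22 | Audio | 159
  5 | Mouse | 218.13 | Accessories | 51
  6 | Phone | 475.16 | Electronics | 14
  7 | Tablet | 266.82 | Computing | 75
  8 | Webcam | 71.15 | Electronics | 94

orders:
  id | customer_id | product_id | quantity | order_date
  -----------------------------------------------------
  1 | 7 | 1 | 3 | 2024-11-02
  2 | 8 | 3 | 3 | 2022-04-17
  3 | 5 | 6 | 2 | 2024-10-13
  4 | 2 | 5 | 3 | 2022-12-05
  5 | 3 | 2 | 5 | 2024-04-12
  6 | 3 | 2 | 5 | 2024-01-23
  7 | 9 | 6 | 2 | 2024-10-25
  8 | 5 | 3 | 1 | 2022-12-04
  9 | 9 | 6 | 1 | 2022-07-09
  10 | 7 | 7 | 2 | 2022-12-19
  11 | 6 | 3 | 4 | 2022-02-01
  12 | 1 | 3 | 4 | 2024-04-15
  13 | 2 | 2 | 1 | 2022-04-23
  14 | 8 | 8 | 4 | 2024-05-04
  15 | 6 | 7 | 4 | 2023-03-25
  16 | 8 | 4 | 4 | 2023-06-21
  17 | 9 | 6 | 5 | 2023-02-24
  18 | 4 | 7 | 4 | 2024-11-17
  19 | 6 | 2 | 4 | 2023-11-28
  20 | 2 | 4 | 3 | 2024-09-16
SELECT COUNT(*) FROM customers

Execution result:
9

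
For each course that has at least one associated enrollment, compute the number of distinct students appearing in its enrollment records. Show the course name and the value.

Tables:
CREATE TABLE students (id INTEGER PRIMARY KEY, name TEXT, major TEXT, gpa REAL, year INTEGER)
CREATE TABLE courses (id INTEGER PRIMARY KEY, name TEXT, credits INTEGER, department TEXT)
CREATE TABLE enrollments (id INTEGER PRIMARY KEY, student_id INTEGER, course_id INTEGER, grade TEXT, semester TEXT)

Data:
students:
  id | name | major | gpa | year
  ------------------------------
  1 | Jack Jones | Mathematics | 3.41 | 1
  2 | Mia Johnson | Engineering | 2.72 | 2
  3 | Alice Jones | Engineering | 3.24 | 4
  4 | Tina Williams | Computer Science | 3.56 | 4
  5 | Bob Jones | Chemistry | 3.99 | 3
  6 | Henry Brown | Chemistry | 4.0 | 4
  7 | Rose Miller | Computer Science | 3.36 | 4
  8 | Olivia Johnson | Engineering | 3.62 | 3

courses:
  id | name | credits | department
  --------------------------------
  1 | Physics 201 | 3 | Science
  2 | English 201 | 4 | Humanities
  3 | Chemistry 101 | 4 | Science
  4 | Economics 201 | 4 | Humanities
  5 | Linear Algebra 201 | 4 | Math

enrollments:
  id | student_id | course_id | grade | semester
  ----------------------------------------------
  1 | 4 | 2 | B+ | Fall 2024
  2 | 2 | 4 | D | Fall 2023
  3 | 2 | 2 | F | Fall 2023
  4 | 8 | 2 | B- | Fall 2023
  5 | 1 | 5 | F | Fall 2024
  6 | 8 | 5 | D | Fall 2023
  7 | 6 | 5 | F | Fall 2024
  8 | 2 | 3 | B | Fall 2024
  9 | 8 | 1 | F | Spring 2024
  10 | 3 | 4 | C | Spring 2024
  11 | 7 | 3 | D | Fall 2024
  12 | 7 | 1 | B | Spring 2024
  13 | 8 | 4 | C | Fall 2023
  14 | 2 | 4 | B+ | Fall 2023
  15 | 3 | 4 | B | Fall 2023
SELECT p.name, COUNT(DISTINCT c.student_id) AS distinct_student_count FROM enrollments c JOIN courses p ON c.course_id = p.id GROUP BY p.id, p.name

Execution result:
name | distinct_student_count
Physics 201 | 2
English 201 | 3
Chemistry 101 | 2
Economics 201 | 3
Linear Algebra 201 | 3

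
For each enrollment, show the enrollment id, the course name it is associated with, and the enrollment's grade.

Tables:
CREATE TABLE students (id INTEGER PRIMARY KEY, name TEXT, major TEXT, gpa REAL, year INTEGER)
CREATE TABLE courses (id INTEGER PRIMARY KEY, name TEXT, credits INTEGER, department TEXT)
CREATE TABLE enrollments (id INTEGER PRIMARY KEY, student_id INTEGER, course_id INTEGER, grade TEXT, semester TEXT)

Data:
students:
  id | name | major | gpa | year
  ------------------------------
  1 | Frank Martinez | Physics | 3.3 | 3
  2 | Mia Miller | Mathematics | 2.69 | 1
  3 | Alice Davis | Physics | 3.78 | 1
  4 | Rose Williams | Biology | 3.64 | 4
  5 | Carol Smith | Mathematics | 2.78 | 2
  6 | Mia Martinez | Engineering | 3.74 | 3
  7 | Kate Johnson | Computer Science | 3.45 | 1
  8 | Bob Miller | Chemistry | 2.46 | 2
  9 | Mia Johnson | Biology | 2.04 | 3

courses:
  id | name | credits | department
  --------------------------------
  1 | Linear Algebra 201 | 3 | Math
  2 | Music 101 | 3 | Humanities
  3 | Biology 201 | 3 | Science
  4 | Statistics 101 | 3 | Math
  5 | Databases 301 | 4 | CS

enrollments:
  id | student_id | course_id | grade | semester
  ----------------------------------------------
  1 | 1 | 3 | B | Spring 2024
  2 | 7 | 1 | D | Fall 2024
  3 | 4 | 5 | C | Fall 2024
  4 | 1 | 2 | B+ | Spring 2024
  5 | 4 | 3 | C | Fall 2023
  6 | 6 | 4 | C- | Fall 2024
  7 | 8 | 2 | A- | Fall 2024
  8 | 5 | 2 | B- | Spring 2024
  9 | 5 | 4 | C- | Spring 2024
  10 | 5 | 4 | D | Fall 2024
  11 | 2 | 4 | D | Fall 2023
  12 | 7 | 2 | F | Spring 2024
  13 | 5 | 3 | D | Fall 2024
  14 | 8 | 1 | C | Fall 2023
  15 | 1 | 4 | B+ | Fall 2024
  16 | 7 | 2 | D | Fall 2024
SELECT c.id, p.name AS course, c.grade FROM enrollments c JOIN courses p ON c.course_id = p.id

Execution result:
id | course | grade
1 | Biology 201 | B
2 | Linear Algebra 201 | D
3 | Databases 301 | C
4 | Music 101 | B+
5 | Biology 201 | C
6 | Statistics 101 | C-
7 | Music 101 | A-
8 | Music 101 | B-
9 | Statistics 101 | C-
10 | Statistics 101 | D
11 | Statistics 101 | D
12 | Music 101 | F
13 | Biology 201 | D
14 | Linear Algebra 201 | C
15 | Statistics 101 | B+
16 | Music 101 | D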